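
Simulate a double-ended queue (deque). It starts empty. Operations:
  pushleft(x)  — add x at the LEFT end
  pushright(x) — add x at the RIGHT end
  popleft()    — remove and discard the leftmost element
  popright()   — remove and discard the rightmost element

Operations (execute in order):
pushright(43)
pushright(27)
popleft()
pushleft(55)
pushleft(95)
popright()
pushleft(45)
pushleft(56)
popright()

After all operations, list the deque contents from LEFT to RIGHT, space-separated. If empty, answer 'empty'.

pushright(43): [43]
pushright(27): [43, 27]
popleft(): [27]
pushleft(55): [55, 27]
pushleft(95): [95, 55, 27]
popright(): [95, 55]
pushleft(45): [45, 95, 55]
pushleft(56): [56, 45, 95, 55]
popright(): [56, 45, 95]

Answer: 56 45 95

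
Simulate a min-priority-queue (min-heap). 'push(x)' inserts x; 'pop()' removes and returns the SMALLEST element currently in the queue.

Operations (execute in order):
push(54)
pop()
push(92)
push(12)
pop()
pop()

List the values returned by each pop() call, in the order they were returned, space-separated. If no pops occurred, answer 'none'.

push(54): heap contents = [54]
pop() → 54: heap contents = []
push(92): heap contents = [92]
push(12): heap contents = [12, 92]
pop() → 12: heap contents = [92]
pop() → 92: heap contents = []

Answer: 54 12 92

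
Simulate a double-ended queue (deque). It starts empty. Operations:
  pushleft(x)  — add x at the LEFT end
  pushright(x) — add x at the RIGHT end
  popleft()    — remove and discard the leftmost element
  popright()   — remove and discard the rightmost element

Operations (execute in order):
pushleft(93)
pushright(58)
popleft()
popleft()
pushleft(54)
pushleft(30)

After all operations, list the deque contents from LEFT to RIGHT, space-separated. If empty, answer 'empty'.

Answer: 30 54

Derivation:
pushleft(93): [93]
pushright(58): [93, 58]
popleft(): [58]
popleft(): []
pushleft(54): [54]
pushleft(30): [30, 54]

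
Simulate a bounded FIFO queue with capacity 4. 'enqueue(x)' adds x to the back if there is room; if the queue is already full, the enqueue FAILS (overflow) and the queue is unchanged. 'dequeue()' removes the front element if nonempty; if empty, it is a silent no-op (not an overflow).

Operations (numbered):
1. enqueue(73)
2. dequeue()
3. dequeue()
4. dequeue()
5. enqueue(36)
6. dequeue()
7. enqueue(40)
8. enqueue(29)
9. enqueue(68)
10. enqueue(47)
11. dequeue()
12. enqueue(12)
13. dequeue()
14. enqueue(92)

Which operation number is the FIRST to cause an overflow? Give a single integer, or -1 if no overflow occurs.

1. enqueue(73): size=1
2. dequeue(): size=0
3. dequeue(): empty, no-op, size=0
4. dequeue(): empty, no-op, size=0
5. enqueue(36): size=1
6. dequeue(): size=0
7. enqueue(40): size=1
8. enqueue(29): size=2
9. enqueue(68): size=3
10. enqueue(47): size=4
11. dequeue(): size=3
12. enqueue(12): size=4
13. dequeue(): size=3
14. enqueue(92): size=4

Answer: -1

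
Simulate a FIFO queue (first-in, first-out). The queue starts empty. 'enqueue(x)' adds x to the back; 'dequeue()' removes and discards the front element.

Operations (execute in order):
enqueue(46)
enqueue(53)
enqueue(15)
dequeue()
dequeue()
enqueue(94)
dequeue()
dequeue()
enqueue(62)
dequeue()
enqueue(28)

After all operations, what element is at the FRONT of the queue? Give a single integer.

Answer: 28

Derivation:
enqueue(46): queue = [46]
enqueue(53): queue = [46, 53]
enqueue(15): queue = [46, 53, 15]
dequeue(): queue = [53, 15]
dequeue(): queue = [15]
enqueue(94): queue = [15, 94]
dequeue(): queue = [94]
dequeue(): queue = []
enqueue(62): queue = [62]
dequeue(): queue = []
enqueue(28): queue = [28]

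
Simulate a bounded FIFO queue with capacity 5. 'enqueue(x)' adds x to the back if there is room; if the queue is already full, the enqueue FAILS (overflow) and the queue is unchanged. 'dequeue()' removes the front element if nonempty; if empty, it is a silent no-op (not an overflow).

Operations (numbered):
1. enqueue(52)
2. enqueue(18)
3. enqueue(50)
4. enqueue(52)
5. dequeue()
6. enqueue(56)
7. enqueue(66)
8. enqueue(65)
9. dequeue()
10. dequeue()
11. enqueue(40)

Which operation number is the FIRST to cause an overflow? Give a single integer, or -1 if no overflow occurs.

Answer: 8

Derivation:
1. enqueue(52): size=1
2. enqueue(18): size=2
3. enqueue(50): size=3
4. enqueue(52): size=4
5. dequeue(): size=3
6. enqueue(56): size=4
7. enqueue(66): size=5
8. enqueue(65): size=5=cap → OVERFLOW (fail)
9. dequeue(): size=4
10. dequeue(): size=3
11. enqueue(40): size=4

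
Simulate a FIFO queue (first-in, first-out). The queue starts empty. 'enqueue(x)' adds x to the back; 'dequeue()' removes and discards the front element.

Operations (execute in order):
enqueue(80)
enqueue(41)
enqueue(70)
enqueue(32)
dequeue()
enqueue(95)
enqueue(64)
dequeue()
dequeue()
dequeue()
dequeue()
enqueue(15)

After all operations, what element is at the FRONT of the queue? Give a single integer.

enqueue(80): queue = [80]
enqueue(41): queue = [80, 41]
enqueue(70): queue = [80, 41, 70]
enqueue(32): queue = [80, 41, 70, 32]
dequeue(): queue = [41, 70, 32]
enqueue(95): queue = [41, 70, 32, 95]
enqueue(64): queue = [41, 70, 32, 95, 64]
dequeue(): queue = [70, 32, 95, 64]
dequeue(): queue = [32, 95, 64]
dequeue(): queue = [95, 64]
dequeue(): queue = [64]
enqueue(15): queue = [64, 15]

Answer: 64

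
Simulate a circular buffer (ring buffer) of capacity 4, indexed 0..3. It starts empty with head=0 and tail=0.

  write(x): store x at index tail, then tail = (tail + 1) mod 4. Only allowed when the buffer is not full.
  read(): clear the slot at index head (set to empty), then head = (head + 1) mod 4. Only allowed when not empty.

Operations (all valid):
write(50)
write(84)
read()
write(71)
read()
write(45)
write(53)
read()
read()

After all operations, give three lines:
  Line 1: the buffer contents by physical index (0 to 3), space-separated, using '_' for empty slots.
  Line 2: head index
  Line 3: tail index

Answer: 53 _ _ _
0
1

Derivation:
write(50): buf=[50 _ _ _], head=0, tail=1, size=1
write(84): buf=[50 84 _ _], head=0, tail=2, size=2
read(): buf=[_ 84 _ _], head=1, tail=2, size=1
write(71): buf=[_ 84 71 _], head=1, tail=3, size=2
read(): buf=[_ _ 71 _], head=2, tail=3, size=1
write(45): buf=[_ _ 71 45], head=2, tail=0, size=2
write(53): buf=[53 _ 71 45], head=2, tail=1, size=3
read(): buf=[53 _ _ 45], head=3, tail=1, size=2
read(): buf=[53 _ _ _], head=0, tail=1, size=1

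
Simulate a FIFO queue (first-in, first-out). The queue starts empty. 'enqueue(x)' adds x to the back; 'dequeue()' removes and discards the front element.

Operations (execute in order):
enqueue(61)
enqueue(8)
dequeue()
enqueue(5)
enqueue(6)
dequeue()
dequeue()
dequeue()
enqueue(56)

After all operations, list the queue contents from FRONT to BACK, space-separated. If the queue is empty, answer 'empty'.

Answer: 56

Derivation:
enqueue(61): [61]
enqueue(8): [61, 8]
dequeue(): [8]
enqueue(5): [8, 5]
enqueue(6): [8, 5, 6]
dequeue(): [5, 6]
dequeue(): [6]
dequeue(): []
enqueue(56): [56]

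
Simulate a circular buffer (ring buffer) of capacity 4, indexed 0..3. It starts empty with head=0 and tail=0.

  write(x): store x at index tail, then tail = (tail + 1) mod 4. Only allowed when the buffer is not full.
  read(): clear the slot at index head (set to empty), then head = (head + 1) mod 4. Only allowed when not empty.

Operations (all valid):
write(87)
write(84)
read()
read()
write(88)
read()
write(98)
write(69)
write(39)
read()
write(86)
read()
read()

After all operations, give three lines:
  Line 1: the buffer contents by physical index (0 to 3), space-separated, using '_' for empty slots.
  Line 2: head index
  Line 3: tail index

write(87): buf=[87 _ _ _], head=0, tail=1, size=1
write(84): buf=[87 84 _ _], head=0, tail=2, size=2
read(): buf=[_ 84 _ _], head=1, tail=2, size=1
read(): buf=[_ _ _ _], head=2, tail=2, size=0
write(88): buf=[_ _ 88 _], head=2, tail=3, size=1
read(): buf=[_ _ _ _], head=3, tail=3, size=0
write(98): buf=[_ _ _ 98], head=3, tail=0, size=1
write(69): buf=[69 _ _ 98], head=3, tail=1, size=2
write(39): buf=[69 39 _ 98], head=3, tail=2, size=3
read(): buf=[69 39 _ _], head=0, tail=2, size=2
write(86): buf=[69 39 86 _], head=0, tail=3, size=3
read(): buf=[_ 39 86 _], head=1, tail=3, size=2
read(): buf=[_ _ 86 _], head=2, tail=3, size=1

Answer: _ _ 86 _
2
3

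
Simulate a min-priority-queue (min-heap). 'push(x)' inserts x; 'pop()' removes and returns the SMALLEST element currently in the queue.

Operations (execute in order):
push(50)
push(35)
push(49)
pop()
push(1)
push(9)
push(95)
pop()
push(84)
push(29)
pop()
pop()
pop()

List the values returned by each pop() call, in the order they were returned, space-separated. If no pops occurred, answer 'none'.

Answer: 35 1 9 29 49

Derivation:
push(50): heap contents = [50]
push(35): heap contents = [35, 50]
push(49): heap contents = [35, 49, 50]
pop() → 35: heap contents = [49, 50]
push(1): heap contents = [1, 49, 50]
push(9): heap contents = [1, 9, 49, 50]
push(95): heap contents = [1, 9, 49, 50, 95]
pop() → 1: heap contents = [9, 49, 50, 95]
push(84): heap contents = [9, 49, 50, 84, 95]
push(29): heap contents = [9, 29, 49, 50, 84, 95]
pop() → 9: heap contents = [29, 49, 50, 84, 95]
pop() → 29: heap contents = [49, 50, 84, 95]
pop() → 49: heap contents = [50, 84, 95]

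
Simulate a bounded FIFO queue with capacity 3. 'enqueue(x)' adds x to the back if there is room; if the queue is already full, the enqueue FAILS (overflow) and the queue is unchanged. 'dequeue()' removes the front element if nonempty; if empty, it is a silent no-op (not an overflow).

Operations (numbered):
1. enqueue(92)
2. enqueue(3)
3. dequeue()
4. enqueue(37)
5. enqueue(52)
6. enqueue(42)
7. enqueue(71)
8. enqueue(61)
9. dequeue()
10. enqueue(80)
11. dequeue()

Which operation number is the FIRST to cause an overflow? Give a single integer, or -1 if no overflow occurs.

Answer: 6

Derivation:
1. enqueue(92): size=1
2. enqueue(3): size=2
3. dequeue(): size=1
4. enqueue(37): size=2
5. enqueue(52): size=3
6. enqueue(42): size=3=cap → OVERFLOW (fail)
7. enqueue(71): size=3=cap → OVERFLOW (fail)
8. enqueue(61): size=3=cap → OVERFLOW (fail)
9. dequeue(): size=2
10. enqueue(80): size=3
11. dequeue(): size=2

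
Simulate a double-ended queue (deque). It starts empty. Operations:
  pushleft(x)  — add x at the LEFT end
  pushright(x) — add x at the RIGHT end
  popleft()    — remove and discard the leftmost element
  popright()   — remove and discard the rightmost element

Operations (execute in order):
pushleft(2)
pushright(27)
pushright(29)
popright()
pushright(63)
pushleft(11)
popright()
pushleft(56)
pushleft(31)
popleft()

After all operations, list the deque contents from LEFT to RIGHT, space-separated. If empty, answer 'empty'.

Answer: 56 11 2 27

Derivation:
pushleft(2): [2]
pushright(27): [2, 27]
pushright(29): [2, 27, 29]
popright(): [2, 27]
pushright(63): [2, 27, 63]
pushleft(11): [11, 2, 27, 63]
popright(): [11, 2, 27]
pushleft(56): [56, 11, 2, 27]
pushleft(31): [31, 56, 11, 2, 27]
popleft(): [56, 11, 2, 27]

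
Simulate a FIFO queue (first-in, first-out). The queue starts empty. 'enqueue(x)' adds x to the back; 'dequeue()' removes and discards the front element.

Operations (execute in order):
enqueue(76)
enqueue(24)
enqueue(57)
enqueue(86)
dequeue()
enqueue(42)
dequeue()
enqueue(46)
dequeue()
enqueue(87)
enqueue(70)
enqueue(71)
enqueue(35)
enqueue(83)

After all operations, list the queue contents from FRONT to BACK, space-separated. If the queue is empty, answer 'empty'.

enqueue(76): [76]
enqueue(24): [76, 24]
enqueue(57): [76, 24, 57]
enqueue(86): [76, 24, 57, 86]
dequeue(): [24, 57, 86]
enqueue(42): [24, 57, 86, 42]
dequeue(): [57, 86, 42]
enqueue(46): [57, 86, 42, 46]
dequeue(): [86, 42, 46]
enqueue(87): [86, 42, 46, 87]
enqueue(70): [86, 42, 46, 87, 70]
enqueue(71): [86, 42, 46, 87, 70, 71]
enqueue(35): [86, 42, 46, 87, 70, 71, 35]
enqueue(83): [86, 42, 46, 87, 70, 71, 35, 83]

Answer: 86 42 46 87 70 71 35 83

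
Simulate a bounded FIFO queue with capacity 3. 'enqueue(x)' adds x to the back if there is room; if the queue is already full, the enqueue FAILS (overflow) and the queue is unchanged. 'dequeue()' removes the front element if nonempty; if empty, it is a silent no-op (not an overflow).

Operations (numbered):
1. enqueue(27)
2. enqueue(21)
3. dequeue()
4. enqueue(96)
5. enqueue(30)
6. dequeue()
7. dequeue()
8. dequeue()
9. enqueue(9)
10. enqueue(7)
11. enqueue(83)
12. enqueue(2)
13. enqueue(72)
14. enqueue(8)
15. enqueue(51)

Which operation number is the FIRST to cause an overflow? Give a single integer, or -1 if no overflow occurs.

1. enqueue(27): size=1
2. enqueue(21): size=2
3. dequeue(): size=1
4. enqueue(96): size=2
5. enqueue(30): size=3
6. dequeue(): size=2
7. dequeue(): size=1
8. dequeue(): size=0
9. enqueue(9): size=1
10. enqueue(7): size=2
11. enqueue(83): size=3
12. enqueue(2): size=3=cap → OVERFLOW (fail)
13. enqueue(72): size=3=cap → OVERFLOW (fail)
14. enqueue(8): size=3=cap → OVERFLOW (fail)
15. enqueue(51): size=3=cap → OVERFLOW (fail)

Answer: 12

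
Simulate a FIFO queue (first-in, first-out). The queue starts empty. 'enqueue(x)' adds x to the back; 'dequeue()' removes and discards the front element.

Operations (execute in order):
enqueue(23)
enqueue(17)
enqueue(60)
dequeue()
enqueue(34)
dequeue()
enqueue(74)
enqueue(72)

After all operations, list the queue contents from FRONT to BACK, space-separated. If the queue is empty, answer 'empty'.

Answer: 60 34 74 72

Derivation:
enqueue(23): [23]
enqueue(17): [23, 17]
enqueue(60): [23, 17, 60]
dequeue(): [17, 60]
enqueue(34): [17, 60, 34]
dequeue(): [60, 34]
enqueue(74): [60, 34, 74]
enqueue(72): [60, 34, 74, 72]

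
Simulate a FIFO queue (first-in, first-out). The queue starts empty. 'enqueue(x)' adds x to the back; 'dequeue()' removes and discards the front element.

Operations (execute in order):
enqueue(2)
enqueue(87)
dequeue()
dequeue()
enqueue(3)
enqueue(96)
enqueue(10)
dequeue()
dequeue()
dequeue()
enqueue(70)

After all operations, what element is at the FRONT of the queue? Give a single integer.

enqueue(2): queue = [2]
enqueue(87): queue = [2, 87]
dequeue(): queue = [87]
dequeue(): queue = []
enqueue(3): queue = [3]
enqueue(96): queue = [3, 96]
enqueue(10): queue = [3, 96, 10]
dequeue(): queue = [96, 10]
dequeue(): queue = [10]
dequeue(): queue = []
enqueue(70): queue = [70]

Answer: 70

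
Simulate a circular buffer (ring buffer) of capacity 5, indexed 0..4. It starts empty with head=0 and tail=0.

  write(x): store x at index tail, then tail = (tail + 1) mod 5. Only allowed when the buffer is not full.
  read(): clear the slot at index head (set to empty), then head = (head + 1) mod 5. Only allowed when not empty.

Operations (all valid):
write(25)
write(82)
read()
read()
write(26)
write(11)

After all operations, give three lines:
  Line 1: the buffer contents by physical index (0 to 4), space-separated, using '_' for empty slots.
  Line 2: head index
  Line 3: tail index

Answer: _ _ 26 11 _
2
4

Derivation:
write(25): buf=[25 _ _ _ _], head=0, tail=1, size=1
write(82): buf=[25 82 _ _ _], head=0, tail=2, size=2
read(): buf=[_ 82 _ _ _], head=1, tail=2, size=1
read(): buf=[_ _ _ _ _], head=2, tail=2, size=0
write(26): buf=[_ _ 26 _ _], head=2, tail=3, size=1
write(11): buf=[_ _ 26 11 _], head=2, tail=4, size=2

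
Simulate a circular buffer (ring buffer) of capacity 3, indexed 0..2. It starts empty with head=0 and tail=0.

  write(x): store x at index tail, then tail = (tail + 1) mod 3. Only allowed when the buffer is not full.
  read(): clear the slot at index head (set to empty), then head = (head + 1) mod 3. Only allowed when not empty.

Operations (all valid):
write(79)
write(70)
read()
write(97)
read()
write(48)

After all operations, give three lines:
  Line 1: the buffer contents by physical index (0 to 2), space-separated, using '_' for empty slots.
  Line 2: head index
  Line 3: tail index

write(79): buf=[79 _ _], head=0, tail=1, size=1
write(70): buf=[79 70 _], head=0, tail=2, size=2
read(): buf=[_ 70 _], head=1, tail=2, size=1
write(97): buf=[_ 70 97], head=1, tail=0, size=2
read(): buf=[_ _ 97], head=2, tail=0, size=1
write(48): buf=[48 _ 97], head=2, tail=1, size=2

Answer: 48 _ 97
2
1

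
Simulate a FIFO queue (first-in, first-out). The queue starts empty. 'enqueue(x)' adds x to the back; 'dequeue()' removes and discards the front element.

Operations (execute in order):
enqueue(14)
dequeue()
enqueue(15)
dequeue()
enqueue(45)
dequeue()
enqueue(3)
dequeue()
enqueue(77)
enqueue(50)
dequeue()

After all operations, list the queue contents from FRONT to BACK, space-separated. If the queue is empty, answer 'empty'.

enqueue(14): [14]
dequeue(): []
enqueue(15): [15]
dequeue(): []
enqueue(45): [45]
dequeue(): []
enqueue(3): [3]
dequeue(): []
enqueue(77): [77]
enqueue(50): [77, 50]
dequeue(): [50]

Answer: 50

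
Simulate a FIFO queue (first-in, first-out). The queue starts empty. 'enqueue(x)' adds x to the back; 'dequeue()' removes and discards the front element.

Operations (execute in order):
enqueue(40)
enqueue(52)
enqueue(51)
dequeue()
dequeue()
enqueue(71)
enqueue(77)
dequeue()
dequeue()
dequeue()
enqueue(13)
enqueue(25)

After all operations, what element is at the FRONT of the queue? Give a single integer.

enqueue(40): queue = [40]
enqueue(52): queue = [40, 52]
enqueue(51): queue = [40, 52, 51]
dequeue(): queue = [52, 51]
dequeue(): queue = [51]
enqueue(71): queue = [51, 71]
enqueue(77): queue = [51, 71, 77]
dequeue(): queue = [71, 77]
dequeue(): queue = [77]
dequeue(): queue = []
enqueue(13): queue = [13]
enqueue(25): queue = [13, 25]

Answer: 13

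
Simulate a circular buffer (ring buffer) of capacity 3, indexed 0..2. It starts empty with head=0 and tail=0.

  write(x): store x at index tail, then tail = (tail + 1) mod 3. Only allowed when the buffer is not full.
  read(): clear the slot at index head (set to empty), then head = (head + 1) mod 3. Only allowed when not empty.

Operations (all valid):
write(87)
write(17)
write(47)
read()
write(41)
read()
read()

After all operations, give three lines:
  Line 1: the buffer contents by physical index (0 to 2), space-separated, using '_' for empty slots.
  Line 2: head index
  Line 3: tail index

write(87): buf=[87 _ _], head=0, tail=1, size=1
write(17): buf=[87 17 _], head=0, tail=2, size=2
write(47): buf=[87 17 47], head=0, tail=0, size=3
read(): buf=[_ 17 47], head=1, tail=0, size=2
write(41): buf=[41 17 47], head=1, tail=1, size=3
read(): buf=[41 _ 47], head=2, tail=1, size=2
read(): buf=[41 _ _], head=0, tail=1, size=1

Answer: 41 _ _
0
1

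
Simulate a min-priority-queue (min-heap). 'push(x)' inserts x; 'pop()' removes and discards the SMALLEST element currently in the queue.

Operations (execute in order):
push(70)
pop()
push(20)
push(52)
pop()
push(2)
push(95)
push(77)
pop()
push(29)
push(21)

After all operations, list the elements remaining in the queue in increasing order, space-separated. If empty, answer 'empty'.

push(70): heap contents = [70]
pop() → 70: heap contents = []
push(20): heap contents = [20]
push(52): heap contents = [20, 52]
pop() → 20: heap contents = [52]
push(2): heap contents = [2, 52]
push(95): heap contents = [2, 52, 95]
push(77): heap contents = [2, 52, 77, 95]
pop() → 2: heap contents = [52, 77, 95]
push(29): heap contents = [29, 52, 77, 95]
push(21): heap contents = [21, 29, 52, 77, 95]

Answer: 21 29 52 77 95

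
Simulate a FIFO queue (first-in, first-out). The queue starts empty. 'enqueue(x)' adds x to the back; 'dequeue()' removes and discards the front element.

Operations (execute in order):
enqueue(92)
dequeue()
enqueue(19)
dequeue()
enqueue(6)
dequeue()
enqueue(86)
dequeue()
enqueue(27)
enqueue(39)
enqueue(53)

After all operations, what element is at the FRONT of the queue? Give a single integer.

enqueue(92): queue = [92]
dequeue(): queue = []
enqueue(19): queue = [19]
dequeue(): queue = []
enqueue(6): queue = [6]
dequeue(): queue = []
enqueue(86): queue = [86]
dequeue(): queue = []
enqueue(27): queue = [27]
enqueue(39): queue = [27, 39]
enqueue(53): queue = [27, 39, 53]

Answer: 27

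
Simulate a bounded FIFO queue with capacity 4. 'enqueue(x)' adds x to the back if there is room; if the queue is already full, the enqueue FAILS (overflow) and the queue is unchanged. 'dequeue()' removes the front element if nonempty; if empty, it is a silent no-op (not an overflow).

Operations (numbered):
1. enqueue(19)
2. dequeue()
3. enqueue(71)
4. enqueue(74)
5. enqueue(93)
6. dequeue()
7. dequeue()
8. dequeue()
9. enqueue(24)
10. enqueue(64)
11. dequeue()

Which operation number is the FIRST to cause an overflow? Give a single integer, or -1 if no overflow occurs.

1. enqueue(19): size=1
2. dequeue(): size=0
3. enqueue(71): size=1
4. enqueue(74): size=2
5. enqueue(93): size=3
6. dequeue(): size=2
7. dequeue(): size=1
8. dequeue(): size=0
9. enqueue(24): size=1
10. enqueue(64): size=2
11. dequeue(): size=1

Answer: -1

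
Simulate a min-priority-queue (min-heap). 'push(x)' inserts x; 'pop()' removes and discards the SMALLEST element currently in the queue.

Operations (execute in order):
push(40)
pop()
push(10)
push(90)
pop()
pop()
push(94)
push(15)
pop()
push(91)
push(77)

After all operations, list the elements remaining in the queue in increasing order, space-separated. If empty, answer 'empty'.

Answer: 77 91 94

Derivation:
push(40): heap contents = [40]
pop() → 40: heap contents = []
push(10): heap contents = [10]
push(90): heap contents = [10, 90]
pop() → 10: heap contents = [90]
pop() → 90: heap contents = []
push(94): heap contents = [94]
push(15): heap contents = [15, 94]
pop() → 15: heap contents = [94]
push(91): heap contents = [91, 94]
push(77): heap contents = [77, 91, 94]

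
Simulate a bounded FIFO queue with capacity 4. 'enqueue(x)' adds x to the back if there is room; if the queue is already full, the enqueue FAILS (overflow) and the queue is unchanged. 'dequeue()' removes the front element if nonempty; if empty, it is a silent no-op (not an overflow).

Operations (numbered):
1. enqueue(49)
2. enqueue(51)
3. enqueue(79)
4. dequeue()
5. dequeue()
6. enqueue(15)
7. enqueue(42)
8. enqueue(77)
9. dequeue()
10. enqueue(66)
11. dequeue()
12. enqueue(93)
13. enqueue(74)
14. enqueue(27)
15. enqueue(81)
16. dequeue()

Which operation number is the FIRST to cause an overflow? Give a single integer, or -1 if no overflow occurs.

Answer: 13

Derivation:
1. enqueue(49): size=1
2. enqueue(51): size=2
3. enqueue(79): size=3
4. dequeue(): size=2
5. dequeue(): size=1
6. enqueue(15): size=2
7. enqueue(42): size=3
8. enqueue(77): size=4
9. dequeue(): size=3
10. enqueue(66): size=4
11. dequeue(): size=3
12. enqueue(93): size=4
13. enqueue(74): size=4=cap → OVERFLOW (fail)
14. enqueue(27): size=4=cap → OVERFLOW (fail)
15. enqueue(81): size=4=cap → OVERFLOW (fail)
16. dequeue(): size=3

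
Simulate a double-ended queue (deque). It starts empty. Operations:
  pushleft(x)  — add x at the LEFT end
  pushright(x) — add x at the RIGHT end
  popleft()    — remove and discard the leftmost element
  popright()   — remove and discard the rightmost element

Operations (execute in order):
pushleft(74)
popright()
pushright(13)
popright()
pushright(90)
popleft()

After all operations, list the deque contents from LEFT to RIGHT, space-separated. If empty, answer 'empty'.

Answer: empty

Derivation:
pushleft(74): [74]
popright(): []
pushright(13): [13]
popright(): []
pushright(90): [90]
popleft(): []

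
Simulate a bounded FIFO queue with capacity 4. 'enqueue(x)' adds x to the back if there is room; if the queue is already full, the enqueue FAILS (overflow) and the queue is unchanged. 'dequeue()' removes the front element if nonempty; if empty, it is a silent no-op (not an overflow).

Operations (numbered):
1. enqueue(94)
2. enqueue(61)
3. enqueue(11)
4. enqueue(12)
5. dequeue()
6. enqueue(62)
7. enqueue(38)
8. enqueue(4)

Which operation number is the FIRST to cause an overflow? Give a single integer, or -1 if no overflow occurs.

1. enqueue(94): size=1
2. enqueue(61): size=2
3. enqueue(11): size=3
4. enqueue(12): size=4
5. dequeue(): size=3
6. enqueue(62): size=4
7. enqueue(38): size=4=cap → OVERFLOW (fail)
8. enqueue(4): size=4=cap → OVERFLOW (fail)

Answer: 7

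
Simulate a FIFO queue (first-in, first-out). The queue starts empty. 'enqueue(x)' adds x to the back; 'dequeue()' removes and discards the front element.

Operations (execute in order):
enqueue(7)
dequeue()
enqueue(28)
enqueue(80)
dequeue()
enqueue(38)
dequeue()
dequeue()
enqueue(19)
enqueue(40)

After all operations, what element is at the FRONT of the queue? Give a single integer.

enqueue(7): queue = [7]
dequeue(): queue = []
enqueue(28): queue = [28]
enqueue(80): queue = [28, 80]
dequeue(): queue = [80]
enqueue(38): queue = [80, 38]
dequeue(): queue = [38]
dequeue(): queue = []
enqueue(19): queue = [19]
enqueue(40): queue = [19, 40]

Answer: 19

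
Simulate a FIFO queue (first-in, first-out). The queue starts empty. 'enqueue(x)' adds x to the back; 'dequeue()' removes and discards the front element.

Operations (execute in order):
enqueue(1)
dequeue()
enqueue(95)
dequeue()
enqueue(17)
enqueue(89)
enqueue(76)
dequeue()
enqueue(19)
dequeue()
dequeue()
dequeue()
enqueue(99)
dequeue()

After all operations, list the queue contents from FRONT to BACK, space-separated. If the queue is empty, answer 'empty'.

Answer: empty

Derivation:
enqueue(1): [1]
dequeue(): []
enqueue(95): [95]
dequeue(): []
enqueue(17): [17]
enqueue(89): [17, 89]
enqueue(76): [17, 89, 76]
dequeue(): [89, 76]
enqueue(19): [89, 76, 19]
dequeue(): [76, 19]
dequeue(): [19]
dequeue(): []
enqueue(99): [99]
dequeue(): []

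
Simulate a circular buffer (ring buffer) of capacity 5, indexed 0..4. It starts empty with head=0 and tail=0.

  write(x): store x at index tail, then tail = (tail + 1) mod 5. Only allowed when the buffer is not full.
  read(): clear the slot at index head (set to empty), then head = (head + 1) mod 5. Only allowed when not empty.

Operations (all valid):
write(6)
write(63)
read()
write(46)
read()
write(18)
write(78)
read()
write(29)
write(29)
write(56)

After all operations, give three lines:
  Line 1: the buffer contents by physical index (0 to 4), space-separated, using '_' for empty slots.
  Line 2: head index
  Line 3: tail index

Answer: 29 29 56 18 78
3
3

Derivation:
write(6): buf=[6 _ _ _ _], head=0, tail=1, size=1
write(63): buf=[6 63 _ _ _], head=0, tail=2, size=2
read(): buf=[_ 63 _ _ _], head=1, tail=2, size=1
write(46): buf=[_ 63 46 _ _], head=1, tail=3, size=2
read(): buf=[_ _ 46 _ _], head=2, tail=3, size=1
write(18): buf=[_ _ 46 18 _], head=2, tail=4, size=2
write(78): buf=[_ _ 46 18 78], head=2, tail=0, size=3
read(): buf=[_ _ _ 18 78], head=3, tail=0, size=2
write(29): buf=[29 _ _ 18 78], head=3, tail=1, size=3
write(29): buf=[29 29 _ 18 78], head=3, tail=2, size=4
write(56): buf=[29 29 56 18 78], head=3, tail=3, size=5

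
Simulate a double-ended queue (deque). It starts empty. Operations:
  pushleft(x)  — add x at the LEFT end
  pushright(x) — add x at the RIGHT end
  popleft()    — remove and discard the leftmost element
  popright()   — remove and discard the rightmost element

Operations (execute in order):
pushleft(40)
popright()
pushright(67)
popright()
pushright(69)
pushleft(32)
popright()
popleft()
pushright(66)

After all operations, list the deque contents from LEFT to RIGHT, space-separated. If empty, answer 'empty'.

Answer: 66

Derivation:
pushleft(40): [40]
popright(): []
pushright(67): [67]
popright(): []
pushright(69): [69]
pushleft(32): [32, 69]
popright(): [32]
popleft(): []
pushright(66): [66]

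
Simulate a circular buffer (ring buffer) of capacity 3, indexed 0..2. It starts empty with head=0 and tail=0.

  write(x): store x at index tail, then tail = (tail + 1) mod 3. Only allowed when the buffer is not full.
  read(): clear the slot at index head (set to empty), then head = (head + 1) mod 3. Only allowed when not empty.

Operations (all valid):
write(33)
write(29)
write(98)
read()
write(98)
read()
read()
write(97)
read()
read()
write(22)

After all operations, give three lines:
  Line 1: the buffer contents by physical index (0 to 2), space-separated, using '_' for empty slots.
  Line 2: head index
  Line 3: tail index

Answer: _ _ 22
2
0

Derivation:
write(33): buf=[33 _ _], head=0, tail=1, size=1
write(29): buf=[33 29 _], head=0, tail=2, size=2
write(98): buf=[33 29 98], head=0, tail=0, size=3
read(): buf=[_ 29 98], head=1, tail=0, size=2
write(98): buf=[98 29 98], head=1, tail=1, size=3
read(): buf=[98 _ 98], head=2, tail=1, size=2
read(): buf=[98 _ _], head=0, tail=1, size=1
write(97): buf=[98 97 _], head=0, tail=2, size=2
read(): buf=[_ 97 _], head=1, tail=2, size=1
read(): buf=[_ _ _], head=2, tail=2, size=0
write(22): buf=[_ _ 22], head=2, tail=0, size=1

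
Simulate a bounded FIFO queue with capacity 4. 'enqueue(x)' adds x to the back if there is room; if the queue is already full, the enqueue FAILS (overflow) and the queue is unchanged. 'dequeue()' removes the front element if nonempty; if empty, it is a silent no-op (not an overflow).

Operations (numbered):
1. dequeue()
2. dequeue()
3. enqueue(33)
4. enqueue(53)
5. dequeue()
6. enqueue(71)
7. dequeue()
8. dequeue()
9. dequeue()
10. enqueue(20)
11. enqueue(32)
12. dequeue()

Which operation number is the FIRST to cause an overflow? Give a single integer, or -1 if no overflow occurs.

1. dequeue(): empty, no-op, size=0
2. dequeue(): empty, no-op, size=0
3. enqueue(33): size=1
4. enqueue(53): size=2
5. dequeue(): size=1
6. enqueue(71): size=2
7. dequeue(): size=1
8. dequeue(): size=0
9. dequeue(): empty, no-op, size=0
10. enqueue(20): size=1
11. enqueue(32): size=2
12. dequeue(): size=1

Answer: -1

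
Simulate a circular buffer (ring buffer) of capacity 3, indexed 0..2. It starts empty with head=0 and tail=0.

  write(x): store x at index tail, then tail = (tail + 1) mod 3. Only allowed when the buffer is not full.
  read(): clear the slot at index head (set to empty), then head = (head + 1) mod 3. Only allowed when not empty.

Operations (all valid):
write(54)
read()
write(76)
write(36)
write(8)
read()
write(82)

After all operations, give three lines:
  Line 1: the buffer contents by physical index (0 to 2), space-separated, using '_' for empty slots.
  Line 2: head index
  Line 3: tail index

Answer: 8 82 36
2
2

Derivation:
write(54): buf=[54 _ _], head=0, tail=1, size=1
read(): buf=[_ _ _], head=1, tail=1, size=0
write(76): buf=[_ 76 _], head=1, tail=2, size=1
write(36): buf=[_ 76 36], head=1, tail=0, size=2
write(8): buf=[8 76 36], head=1, tail=1, size=3
read(): buf=[8 _ 36], head=2, tail=1, size=2
write(82): buf=[8 82 36], head=2, tail=2, size=3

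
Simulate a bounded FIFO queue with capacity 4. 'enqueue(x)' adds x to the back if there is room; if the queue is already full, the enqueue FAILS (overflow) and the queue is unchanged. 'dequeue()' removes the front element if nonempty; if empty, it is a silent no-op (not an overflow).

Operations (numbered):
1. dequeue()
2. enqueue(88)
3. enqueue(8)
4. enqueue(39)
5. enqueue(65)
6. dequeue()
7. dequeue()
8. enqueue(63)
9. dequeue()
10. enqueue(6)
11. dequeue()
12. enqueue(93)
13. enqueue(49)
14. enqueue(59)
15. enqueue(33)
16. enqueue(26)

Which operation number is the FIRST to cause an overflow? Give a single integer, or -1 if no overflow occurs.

Answer: 14

Derivation:
1. dequeue(): empty, no-op, size=0
2. enqueue(88): size=1
3. enqueue(8): size=2
4. enqueue(39): size=3
5. enqueue(65): size=4
6. dequeue(): size=3
7. dequeue(): size=2
8. enqueue(63): size=3
9. dequeue(): size=2
10. enqueue(6): size=3
11. dequeue(): size=2
12. enqueue(93): size=3
13. enqueue(49): size=4
14. enqueue(59): size=4=cap → OVERFLOW (fail)
15. enqueue(33): size=4=cap → OVERFLOW (fail)
16. enqueue(26): size=4=cap → OVERFLOW (fail)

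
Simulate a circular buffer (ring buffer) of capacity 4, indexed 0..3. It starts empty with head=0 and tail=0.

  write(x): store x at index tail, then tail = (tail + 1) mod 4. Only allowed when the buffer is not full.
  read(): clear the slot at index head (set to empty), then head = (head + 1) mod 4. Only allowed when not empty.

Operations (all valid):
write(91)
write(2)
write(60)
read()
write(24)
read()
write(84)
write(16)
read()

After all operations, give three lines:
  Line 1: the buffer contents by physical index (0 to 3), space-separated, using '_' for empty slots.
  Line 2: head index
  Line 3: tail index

write(91): buf=[91 _ _ _], head=0, tail=1, size=1
write(2): buf=[91 2 _ _], head=0, tail=2, size=2
write(60): buf=[91 2 60 _], head=0, tail=3, size=3
read(): buf=[_ 2 60 _], head=1, tail=3, size=2
write(24): buf=[_ 2 60 24], head=1, tail=0, size=3
read(): buf=[_ _ 60 24], head=2, tail=0, size=2
write(84): buf=[84 _ 60 24], head=2, tail=1, size=3
write(16): buf=[84 16 60 24], head=2, tail=2, size=4
read(): buf=[84 16 _ 24], head=3, tail=2, size=3

Answer: 84 16 _ 24
3
2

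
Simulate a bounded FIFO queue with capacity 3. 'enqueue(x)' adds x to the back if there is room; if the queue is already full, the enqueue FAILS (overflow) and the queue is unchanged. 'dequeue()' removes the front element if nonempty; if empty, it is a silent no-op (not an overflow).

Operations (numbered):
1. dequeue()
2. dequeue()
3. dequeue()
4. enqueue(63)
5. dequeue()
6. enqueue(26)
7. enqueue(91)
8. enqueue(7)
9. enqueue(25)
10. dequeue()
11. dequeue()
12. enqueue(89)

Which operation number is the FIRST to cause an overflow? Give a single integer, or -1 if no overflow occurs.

1. dequeue(): empty, no-op, size=0
2. dequeue(): empty, no-op, size=0
3. dequeue(): empty, no-op, size=0
4. enqueue(63): size=1
5. dequeue(): size=0
6. enqueue(26): size=1
7. enqueue(91): size=2
8. enqueue(7): size=3
9. enqueue(25): size=3=cap → OVERFLOW (fail)
10. dequeue(): size=2
11. dequeue(): size=1
12. enqueue(89): size=2

Answer: 9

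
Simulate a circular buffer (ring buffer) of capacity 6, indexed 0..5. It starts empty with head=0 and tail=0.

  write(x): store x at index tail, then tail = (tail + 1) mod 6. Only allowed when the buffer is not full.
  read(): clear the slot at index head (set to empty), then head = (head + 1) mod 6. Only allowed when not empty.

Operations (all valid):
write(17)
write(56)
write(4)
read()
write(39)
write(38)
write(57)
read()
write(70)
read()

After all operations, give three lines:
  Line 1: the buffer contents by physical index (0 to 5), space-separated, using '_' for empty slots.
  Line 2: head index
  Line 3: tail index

write(17): buf=[17 _ _ _ _ _], head=0, tail=1, size=1
write(56): buf=[17 56 _ _ _ _], head=0, tail=2, size=2
write(4): buf=[17 56 4 _ _ _], head=0, tail=3, size=3
read(): buf=[_ 56 4 _ _ _], head=1, tail=3, size=2
write(39): buf=[_ 56 4 39 _ _], head=1, tail=4, size=3
write(38): buf=[_ 56 4 39 38 _], head=1, tail=5, size=4
write(57): buf=[_ 56 4 39 38 57], head=1, tail=0, size=5
read(): buf=[_ _ 4 39 38 57], head=2, tail=0, size=4
write(70): buf=[70 _ 4 39 38 57], head=2, tail=1, size=5
read(): buf=[70 _ _ 39 38 57], head=3, tail=1, size=4

Answer: 70 _ _ 39 38 57
3
1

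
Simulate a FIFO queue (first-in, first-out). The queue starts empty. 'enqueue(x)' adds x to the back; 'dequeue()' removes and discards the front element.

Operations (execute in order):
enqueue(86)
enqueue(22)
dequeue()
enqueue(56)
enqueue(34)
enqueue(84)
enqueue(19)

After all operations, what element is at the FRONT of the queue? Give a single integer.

enqueue(86): queue = [86]
enqueue(22): queue = [86, 22]
dequeue(): queue = [22]
enqueue(56): queue = [22, 56]
enqueue(34): queue = [22, 56, 34]
enqueue(84): queue = [22, 56, 34, 84]
enqueue(19): queue = [22, 56, 34, 84, 19]

Answer: 22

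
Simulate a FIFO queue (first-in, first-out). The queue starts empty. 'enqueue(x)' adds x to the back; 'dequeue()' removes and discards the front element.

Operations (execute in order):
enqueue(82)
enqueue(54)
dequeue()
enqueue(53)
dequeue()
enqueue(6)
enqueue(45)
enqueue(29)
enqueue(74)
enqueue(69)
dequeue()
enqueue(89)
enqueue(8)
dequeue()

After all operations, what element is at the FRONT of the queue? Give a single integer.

Answer: 45

Derivation:
enqueue(82): queue = [82]
enqueue(54): queue = [82, 54]
dequeue(): queue = [54]
enqueue(53): queue = [54, 53]
dequeue(): queue = [53]
enqueue(6): queue = [53, 6]
enqueue(45): queue = [53, 6, 45]
enqueue(29): queue = [53, 6, 45, 29]
enqueue(74): queue = [53, 6, 45, 29, 74]
enqueue(69): queue = [53, 6, 45, 29, 74, 69]
dequeue(): queue = [6, 45, 29, 74, 69]
enqueue(89): queue = [6, 45, 29, 74, 69, 89]
enqueue(8): queue = [6, 45, 29, 74, 69, 89, 8]
dequeue(): queue = [45, 29, 74, 69, 89, 8]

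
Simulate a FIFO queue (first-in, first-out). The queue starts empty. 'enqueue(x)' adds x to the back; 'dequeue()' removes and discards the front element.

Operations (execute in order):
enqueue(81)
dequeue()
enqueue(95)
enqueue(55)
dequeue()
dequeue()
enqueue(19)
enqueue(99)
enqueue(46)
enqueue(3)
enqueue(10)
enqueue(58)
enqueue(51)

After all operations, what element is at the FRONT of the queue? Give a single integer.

Answer: 19

Derivation:
enqueue(81): queue = [81]
dequeue(): queue = []
enqueue(95): queue = [95]
enqueue(55): queue = [95, 55]
dequeue(): queue = [55]
dequeue(): queue = []
enqueue(19): queue = [19]
enqueue(99): queue = [19, 99]
enqueue(46): queue = [19, 99, 46]
enqueue(3): queue = [19, 99, 46, 3]
enqueue(10): queue = [19, 99, 46, 3, 10]
enqueue(58): queue = [19, 99, 46, 3, 10, 58]
enqueue(51): queue = [19, 99, 46, 3, 10, 58, 51]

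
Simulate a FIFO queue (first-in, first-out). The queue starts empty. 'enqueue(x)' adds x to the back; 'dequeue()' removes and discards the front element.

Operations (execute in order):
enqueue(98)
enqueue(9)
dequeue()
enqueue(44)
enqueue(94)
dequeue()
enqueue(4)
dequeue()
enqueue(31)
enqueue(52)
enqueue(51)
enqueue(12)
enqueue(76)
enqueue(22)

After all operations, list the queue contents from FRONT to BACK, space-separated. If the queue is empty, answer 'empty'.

Answer: 94 4 31 52 51 12 76 22

Derivation:
enqueue(98): [98]
enqueue(9): [98, 9]
dequeue(): [9]
enqueue(44): [9, 44]
enqueue(94): [9, 44, 94]
dequeue(): [44, 94]
enqueue(4): [44, 94, 4]
dequeue(): [94, 4]
enqueue(31): [94, 4, 31]
enqueue(52): [94, 4, 31, 52]
enqueue(51): [94, 4, 31, 52, 51]
enqueue(12): [94, 4, 31, 52, 51, 12]
enqueue(76): [94, 4, 31, 52, 51, 12, 76]
enqueue(22): [94, 4, 31, 52, 51, 12, 76, 22]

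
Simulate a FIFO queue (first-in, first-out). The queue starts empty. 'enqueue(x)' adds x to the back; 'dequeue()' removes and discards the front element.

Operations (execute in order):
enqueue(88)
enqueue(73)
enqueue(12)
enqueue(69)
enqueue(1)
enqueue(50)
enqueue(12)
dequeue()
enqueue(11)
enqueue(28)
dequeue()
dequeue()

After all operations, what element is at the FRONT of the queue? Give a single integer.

enqueue(88): queue = [88]
enqueue(73): queue = [88, 73]
enqueue(12): queue = [88, 73, 12]
enqueue(69): queue = [88, 73, 12, 69]
enqueue(1): queue = [88, 73, 12, 69, 1]
enqueue(50): queue = [88, 73, 12, 69, 1, 50]
enqueue(12): queue = [88, 73, 12, 69, 1, 50, 12]
dequeue(): queue = [73, 12, 69, 1, 50, 12]
enqueue(11): queue = [73, 12, 69, 1, 50, 12, 11]
enqueue(28): queue = [73, 12, 69, 1, 50, 12, 11, 28]
dequeue(): queue = [12, 69, 1, 50, 12, 11, 28]
dequeue(): queue = [69, 1, 50, 12, 11, 28]

Answer: 69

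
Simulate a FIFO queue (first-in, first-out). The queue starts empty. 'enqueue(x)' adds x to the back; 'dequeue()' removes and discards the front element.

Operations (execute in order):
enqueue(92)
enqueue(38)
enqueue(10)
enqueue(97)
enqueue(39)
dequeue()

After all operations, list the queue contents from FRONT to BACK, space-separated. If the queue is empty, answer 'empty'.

Answer: 38 10 97 39

Derivation:
enqueue(92): [92]
enqueue(38): [92, 38]
enqueue(10): [92, 38, 10]
enqueue(97): [92, 38, 10, 97]
enqueue(39): [92, 38, 10, 97, 39]
dequeue(): [38, 10, 97, 39]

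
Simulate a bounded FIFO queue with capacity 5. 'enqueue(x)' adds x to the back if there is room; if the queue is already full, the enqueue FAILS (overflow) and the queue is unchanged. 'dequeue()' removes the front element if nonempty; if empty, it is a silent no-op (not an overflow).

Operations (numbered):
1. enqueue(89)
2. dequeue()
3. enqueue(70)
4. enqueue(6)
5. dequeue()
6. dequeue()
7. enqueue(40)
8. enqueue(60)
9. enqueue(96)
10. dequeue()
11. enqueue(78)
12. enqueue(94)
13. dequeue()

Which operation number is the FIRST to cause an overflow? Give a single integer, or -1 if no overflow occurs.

Answer: -1

Derivation:
1. enqueue(89): size=1
2. dequeue(): size=0
3. enqueue(70): size=1
4. enqueue(6): size=2
5. dequeue(): size=1
6. dequeue(): size=0
7. enqueue(40): size=1
8. enqueue(60): size=2
9. enqueue(96): size=3
10. dequeue(): size=2
11. enqueue(78): size=3
12. enqueue(94): size=4
13. dequeue(): size=3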